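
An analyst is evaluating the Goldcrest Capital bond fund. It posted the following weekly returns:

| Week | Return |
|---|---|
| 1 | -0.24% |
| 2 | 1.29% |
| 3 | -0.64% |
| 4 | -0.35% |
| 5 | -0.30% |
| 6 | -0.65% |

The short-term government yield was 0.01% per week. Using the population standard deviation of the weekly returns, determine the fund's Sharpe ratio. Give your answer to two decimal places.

μ = (-0.24 + 1.29 − 0.64 − 0.35 − 0.3 − 0.65) / 6 = -0.890 / 6 = -0.1483%
Σ(r − μ)² = (-0.24 − (-0.1483))² + (1.29 − (-0.1483))² + … = 2.6343
population σ = √(2.6343 / 6) = √0.4391 = 0.6626%
Sharpe = (μ − rf) / σ = (-0.1483 − 0.01) / 0.6626 = -0.1583 / 0.6626 = -0.2389

-0.24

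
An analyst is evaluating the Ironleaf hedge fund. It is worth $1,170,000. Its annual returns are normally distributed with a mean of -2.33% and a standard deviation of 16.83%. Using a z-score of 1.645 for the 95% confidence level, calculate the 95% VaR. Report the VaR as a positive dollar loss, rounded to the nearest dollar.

$351,180

Return at the 95% tail: μ − z·σ = -2.33% − 1.645 × 16.83% = -2.33 − 27.68535 = -30.01535%
VaR = −(-30.01535%) × $1,170,000 = 30.01535% × $1,170,000 = $351,180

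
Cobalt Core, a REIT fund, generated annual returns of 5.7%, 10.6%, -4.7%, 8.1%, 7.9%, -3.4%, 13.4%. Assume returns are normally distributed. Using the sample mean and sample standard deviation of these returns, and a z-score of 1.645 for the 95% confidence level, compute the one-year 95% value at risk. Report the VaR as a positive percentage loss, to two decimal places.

5.95

r̄ = (5.7 + 10.6 − 4.7 + 8.1 + 7.9 − 3.4 + 13.4) / 7 = 37.60 / 7 = 5.3714%
Σ(r − r̄)² = 284.1143; sample σ = √(284.1143/6) = 6.8813%
VaR = −(r̄ − z·σ) = −(5.3714 − 1.645 × 6.8813) = −(-5.9483) = 5.9483%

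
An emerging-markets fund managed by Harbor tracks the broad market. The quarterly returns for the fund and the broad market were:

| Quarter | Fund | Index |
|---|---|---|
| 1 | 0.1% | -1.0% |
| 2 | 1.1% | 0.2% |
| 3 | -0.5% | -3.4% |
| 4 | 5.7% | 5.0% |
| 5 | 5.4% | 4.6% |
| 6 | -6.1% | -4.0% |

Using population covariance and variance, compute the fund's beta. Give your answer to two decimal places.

1.05

r̄p = 0.9500%,  r̄m = 0.2333%
Cov = Σ(rp − r̄p)(rm − r̄m) / 6 = 13.0383
Var(rm) = Σ(rm − r̄m)² / 6 = 12.4056
β = Cov / Var = 13.0383 / 12.4056 = 1.0510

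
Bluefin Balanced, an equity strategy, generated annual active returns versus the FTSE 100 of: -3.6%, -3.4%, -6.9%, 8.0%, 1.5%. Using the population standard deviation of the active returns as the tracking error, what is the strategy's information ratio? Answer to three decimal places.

r̄ = (-3.6 − 3.4 − 6.9 + 8 + 1.5) / 5 = -0.8800%
Population σ = √[Σ(r − r̄)² / 5] = √[134.5080 / 5] = √26.9016 = 5.1867%
IR = r̄ / tracking error = -0.8800 / 5.1867 = -0.1697

-0.170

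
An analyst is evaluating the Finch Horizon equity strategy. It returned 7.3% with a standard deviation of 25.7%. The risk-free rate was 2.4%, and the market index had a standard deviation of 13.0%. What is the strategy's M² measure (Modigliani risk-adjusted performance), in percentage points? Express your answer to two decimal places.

Sharpe = (Rp − Rf) / σp = (7.3% − 2.4%) / 25.7% = 0.1907
M² = Rf + Sharpe × σm = 2.4% + 0.1907 × 13.0% = 4.8791%

4.88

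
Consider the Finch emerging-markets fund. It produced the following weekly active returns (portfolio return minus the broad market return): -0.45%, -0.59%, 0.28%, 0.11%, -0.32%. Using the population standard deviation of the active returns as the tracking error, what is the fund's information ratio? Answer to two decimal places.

-0.58

μ = (-0.45 − 0.59 + 0.28 + 0.11 − 0.32) / 5 = -0.970 / 5 = -0.1940%
Σ(r − μ)² = (-0.45 − (-0.1940))² + (-0.59 − (-0.1940))² + (0.28 − (-0.1940))² + … = 0.5553
population σ = √(0.5553 / 5) = √0.1111 = 0.3333%
IR = μ / tracking error = -0.1940 / 0.3333 = -0.5821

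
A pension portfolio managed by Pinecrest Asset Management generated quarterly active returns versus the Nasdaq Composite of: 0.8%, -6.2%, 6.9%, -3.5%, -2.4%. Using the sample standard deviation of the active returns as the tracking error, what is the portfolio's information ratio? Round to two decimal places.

Mean return r̄ = -4.40 / 5 = -0.8800%
Σ(r − r̄)² = 100.8280; sample σ = √(100.8280/4) = 5.0207%
IR = r̄ / tracking error = -0.8800 / 5.0207 = -0.1753

-0.18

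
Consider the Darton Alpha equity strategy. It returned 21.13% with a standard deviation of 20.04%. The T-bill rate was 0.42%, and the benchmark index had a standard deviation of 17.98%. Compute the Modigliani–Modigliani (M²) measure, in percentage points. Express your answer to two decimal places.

19.00

Sharpe = (Rp − Rf) / σp = (21.13% − 0.42%) / 20.04% = 1.0334
M² = Rf + Sharpe × σm = 0.42% + 1.0334 × 17.98% = 19.0005%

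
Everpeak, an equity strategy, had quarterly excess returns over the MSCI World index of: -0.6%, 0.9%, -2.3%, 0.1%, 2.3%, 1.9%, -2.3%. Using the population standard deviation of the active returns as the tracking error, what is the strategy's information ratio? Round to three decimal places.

r̄ = (-0.6 + 0.9 − 2.3 + 0.1 + 2.3 + 1.9 − 2.3) / 7 = 0.00 / 7 = 0.0000%
Σ(r − r̄)² = (-0.6 − 0.0000)² + (0.9 − 0.0000)² + … = 20.6600
population σ = √(20.6600 / 7) = √2.9514 = 1.7180%
IR = r̄ / tracking error = 0.0000 / 1.7180 = 0.0000

0.000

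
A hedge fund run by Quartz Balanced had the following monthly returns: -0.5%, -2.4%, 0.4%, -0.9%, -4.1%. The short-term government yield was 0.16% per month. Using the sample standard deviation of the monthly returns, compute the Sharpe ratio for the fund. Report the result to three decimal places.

μ = (-0.5 − 2.4 + 0.4 − 0.9 − 4.1) / 5 = -1.5000%
Σ(r − μ)² = (-0.5 − (-1.5000))² + (-2.4 − (-1.5000))² + (0.4 − (-1.5000))² + … = 12.5400
σ = √[12.5400 / 4] = 1.7706%
Sharpe = (μ − rf) / σ = (-1.5000 − 0.16) / 1.7706 = -1.6600 / 1.7706 = -0.9375

-0.938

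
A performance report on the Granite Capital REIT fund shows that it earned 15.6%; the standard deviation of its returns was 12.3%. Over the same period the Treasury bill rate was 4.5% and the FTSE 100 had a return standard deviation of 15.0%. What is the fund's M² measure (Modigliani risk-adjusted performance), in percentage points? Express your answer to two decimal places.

18.04

Sharpe = (Rp − Rf) / σp = (15.6% − 4.5%) / 12.3% = 0.9024
M² = Rf + Sharpe × σm = 4.5% + 0.9024 × 15.0% = 18.0360%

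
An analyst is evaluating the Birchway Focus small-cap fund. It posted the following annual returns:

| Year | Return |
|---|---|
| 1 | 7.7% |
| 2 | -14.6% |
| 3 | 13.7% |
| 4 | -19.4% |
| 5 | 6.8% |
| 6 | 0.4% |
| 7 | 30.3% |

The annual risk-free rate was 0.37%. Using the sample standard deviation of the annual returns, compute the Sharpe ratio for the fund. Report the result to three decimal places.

r̄ = (7.7 − 14.6 + 13.7 − 19.4 + 6.8 + 0.4 + 30.3) / 7 = 24.90 / 7 = 3.5571%
Sample std dev = √[1712.4171 / 6] = 16.8939%
Sharpe = (r̄ − rf) / σ = (3.5571 − 0.37) / 16.8939 = 3.1871 / 16.8939 = 0.1887

0.189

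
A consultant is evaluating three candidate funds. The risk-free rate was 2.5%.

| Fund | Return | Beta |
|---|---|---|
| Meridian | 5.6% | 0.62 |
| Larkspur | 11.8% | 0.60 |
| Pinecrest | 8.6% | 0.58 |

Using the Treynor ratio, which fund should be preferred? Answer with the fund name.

Larkspur

Meridian: Treynor = (5.6% − 2.5%) / 0.62 = 5.000
Larkspur: Treynor = (11.8% − 2.5%) / 0.60 = 15.500
Pinecrest: Treynor = (8.6% − 2.5%) / 0.58 = 10.517
Highest: Larkspur (15.500).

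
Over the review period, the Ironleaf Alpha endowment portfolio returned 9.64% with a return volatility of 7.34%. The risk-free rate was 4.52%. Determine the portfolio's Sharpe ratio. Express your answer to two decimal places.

Sharpe = (Rp − Rf) / σp = (9.64% − 4.52%) / 7.34% = 5.12% / 7.34% = 0.6975

0.70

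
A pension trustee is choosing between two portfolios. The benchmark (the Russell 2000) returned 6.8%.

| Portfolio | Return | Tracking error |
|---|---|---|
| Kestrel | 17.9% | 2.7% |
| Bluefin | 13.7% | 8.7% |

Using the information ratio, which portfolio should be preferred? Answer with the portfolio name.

Kestrel

Kestrel: IR = (17.9% − 6.8%) / 2.7% = 4.111
Bluefin: IR = (13.7% − 6.8%) / 8.7% = 0.793
Highest: Kestrel (4.111).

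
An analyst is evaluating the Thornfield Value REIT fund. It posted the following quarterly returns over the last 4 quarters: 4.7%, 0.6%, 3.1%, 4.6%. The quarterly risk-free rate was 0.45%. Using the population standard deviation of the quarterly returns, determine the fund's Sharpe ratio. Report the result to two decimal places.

Mean return μ = 13.00 / 4 = 3.2500%
Σ(r − μ)² = (4.7 − 3.2500)² + (0.6 − 3.2500)² + (3.1 − 3.2500)² + … = 10.9700
σ = √[10.9700 / 4] = 1.6560%
Sharpe = (μ − rf) / σ = (3.2500 − 0.45) / 1.6560 = 2.8000 / 1.6560 = 1.6908

1.69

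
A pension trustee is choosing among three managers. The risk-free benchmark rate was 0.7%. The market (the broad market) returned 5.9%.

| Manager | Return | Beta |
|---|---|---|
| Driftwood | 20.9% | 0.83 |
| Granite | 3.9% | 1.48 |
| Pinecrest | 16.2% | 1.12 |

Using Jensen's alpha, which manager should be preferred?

Driftwood

Driftwood: α = 20.9% − [0.7% + 0.83 × (5.9% − 0.7%)] = 15.884
Granite: α = 3.9% − [0.7% + 1.48 × (5.9% − 0.7%)] = -4.496
Pinecrest: α = 16.2% − [0.7% + 1.12 × (5.9% − 0.7%)] = 9.676
Highest: Driftwood (15.884).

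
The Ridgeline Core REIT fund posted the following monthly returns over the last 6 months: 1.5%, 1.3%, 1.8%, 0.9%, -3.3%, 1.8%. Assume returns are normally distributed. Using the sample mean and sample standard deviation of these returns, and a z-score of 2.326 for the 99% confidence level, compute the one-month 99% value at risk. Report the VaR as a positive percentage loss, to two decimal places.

r̄ = (1.5 + 1.3 + 1.8 + 0.9 − 3.3 + 1.8) / 6 = 0.6667%
Σ(r − r̄)² = (1.5 − 0.6667)² + (1.3 − 0.6667)² + (1.8 − 0.6667)² + … = 19.4533
σ = √[19.4533 / 5] = 1.9725%
VaR = −(r̄ − z·σ) = −(0.6667 − 2.326 × 1.9725) = −(-3.9213) = 3.9213%

3.92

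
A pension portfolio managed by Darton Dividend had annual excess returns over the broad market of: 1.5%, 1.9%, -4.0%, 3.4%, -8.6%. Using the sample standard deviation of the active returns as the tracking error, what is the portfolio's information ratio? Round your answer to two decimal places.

r̄ = (1.5 + 1.9 − 4 + 3.4 − 8.6) / 5 = -5.80 / 5 = -1.1600%
Sample σ = √[Σ(r − r̄)² / 4] = √[100.6520 / 4] = √25.1630 = 5.0163%
IR = r̄ / tracking error = -1.1600 / 5.0163 = -0.2312

-0.23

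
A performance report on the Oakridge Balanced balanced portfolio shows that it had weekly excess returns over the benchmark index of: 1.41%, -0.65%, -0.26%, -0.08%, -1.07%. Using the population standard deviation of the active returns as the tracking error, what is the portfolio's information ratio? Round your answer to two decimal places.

μ = (1.41 − 0.65 − 0.26 − 0.08 − 1.07) / 5 = -0.650 / 5 = -0.1300%
Σ(r − μ)² = (1.41 − (-0.1300))² + (-0.65 − (-0.1300))² + (-0.26 − (-0.1300))² + … = 3.5450
population σ = √(3.5450 / 5) = √0.7090 = 0.8420%
IR = μ / tracking error = -0.1300 / 0.8420 = -0.1544

-0.15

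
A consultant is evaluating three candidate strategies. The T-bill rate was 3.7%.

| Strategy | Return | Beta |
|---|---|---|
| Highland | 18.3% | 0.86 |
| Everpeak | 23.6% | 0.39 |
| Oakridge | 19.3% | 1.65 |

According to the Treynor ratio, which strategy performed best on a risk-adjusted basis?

Everpeak

Highland: Treynor = (18.3% − 3.7%) / 0.86 = 16.977
Everpeak: Treynor = (23.6% − 3.7%) / 0.39 = 51.026
Oakridge: Treynor = (19.3% − 3.7%) / 1.65 = 9.455
Highest: Everpeak (51.026).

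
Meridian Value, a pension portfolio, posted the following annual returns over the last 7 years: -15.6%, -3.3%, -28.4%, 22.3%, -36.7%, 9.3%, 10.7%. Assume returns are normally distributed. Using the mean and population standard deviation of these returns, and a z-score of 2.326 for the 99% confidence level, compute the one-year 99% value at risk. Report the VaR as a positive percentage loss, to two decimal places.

μ = (-15.6 − 3.3 − 28.4 + 22.3 − 36.7 + 9.3 + 10.7) / 7 = -41.70 / 7 = -5.9571%
Σ(r − μ)² = 2857.5571; population σ = √(2857.5571/7) = 20.2045%
VaR = −(μ − z·σ) = −(-5.9571 − 2.326 × 20.2045) = −(-52.9528) = 52.9528%

52.95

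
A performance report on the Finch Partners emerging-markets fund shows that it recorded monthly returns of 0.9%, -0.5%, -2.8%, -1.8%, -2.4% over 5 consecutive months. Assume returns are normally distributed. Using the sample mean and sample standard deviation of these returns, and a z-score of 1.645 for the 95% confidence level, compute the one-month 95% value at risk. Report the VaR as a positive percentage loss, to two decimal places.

3.81

r̄ = (0.9 − 0.5 − 2.8 − 1.8 − 2.4) / 5 = -1.3200%
Sample σ = √[Σ(r − r̄)² / 4] = √[9.1880 / 4] = √2.2970 = 1.5156%
VaR = −(r̄ − z·σ) = −(-1.3200 − 1.645 × 1.5156) = −(-3.8132) = 3.8132%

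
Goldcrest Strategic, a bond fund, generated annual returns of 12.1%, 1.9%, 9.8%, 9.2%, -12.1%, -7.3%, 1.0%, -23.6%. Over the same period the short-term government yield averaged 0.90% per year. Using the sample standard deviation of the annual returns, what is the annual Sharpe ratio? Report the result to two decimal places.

-0.16

Mean return r̄ = -9.00 / 8 = -1.1250%
Σ(r − r̄)² = (12.1 − (-1.1250))² + (1.9 − (-1.1250))² + … = 1078.2350
sample σ = √(1078.2350 / 7) = √154.0336 = 12.4110%
Sharpe = (r̄ − rf) / σ = (-1.1250 − 0.9) / 12.4110 = -2.0250 / 12.4110 = -0.1632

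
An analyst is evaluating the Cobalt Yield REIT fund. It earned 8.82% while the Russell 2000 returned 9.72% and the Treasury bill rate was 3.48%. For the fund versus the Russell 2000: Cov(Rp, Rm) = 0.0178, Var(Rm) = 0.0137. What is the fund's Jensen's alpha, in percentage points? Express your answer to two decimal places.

β = Cov / Var = 0.0178 / 0.0137 = 1.2993
E[R] = Rf + β(Rm − Rf) = 3.48% + 1.2993 × (9.72% − 3.48%) = 11.5876%
α = Rp − E[R] = 8.82% − 11.5876% = -2.7676

-2.77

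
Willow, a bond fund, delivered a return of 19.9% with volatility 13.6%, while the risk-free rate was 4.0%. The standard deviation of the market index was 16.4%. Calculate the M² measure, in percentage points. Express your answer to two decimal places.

Sharpe = (Rp − Rf) / σp = (19.9% − 4.0%) / 13.6% = 1.1691
M² = Rf + Sharpe × σm = 4.0% + 1.1691 × 16.4% = 23.1732%

23.17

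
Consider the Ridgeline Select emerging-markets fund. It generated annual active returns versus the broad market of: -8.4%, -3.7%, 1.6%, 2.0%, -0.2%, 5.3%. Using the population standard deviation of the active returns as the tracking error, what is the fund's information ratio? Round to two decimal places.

μ = (-8.4 − 3.7 + 1.6 + 2 − 0.2 + 5.3) / 6 = -0.5667%
Σ(r − μ)² = (-8.4 − (-0.5667))² + (-3.7 − (-0.5667))² + (1.6 − (-0.5667))² + … = 117.0133
population σ = √(117.0133 / 6) = √19.5022 = 4.4161%
IR = μ / tracking error = -0.5667 / 4.4161 = -0.1283

-0.13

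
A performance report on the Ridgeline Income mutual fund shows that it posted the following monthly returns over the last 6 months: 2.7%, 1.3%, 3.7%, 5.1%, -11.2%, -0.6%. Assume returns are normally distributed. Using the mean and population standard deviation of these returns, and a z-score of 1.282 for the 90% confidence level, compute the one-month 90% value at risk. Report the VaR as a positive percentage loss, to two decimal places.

6.74

r̄ = (2.7 + 1.3 + 3.7 + 5.1 − 11.2 − 0.6) / 6 = 1.00 / 6 = 0.1667%
Σ(r − r̄)² = (2.7 − 0.1667)² + (1.3 − 0.1667)² + … = 174.3133
population σ = √(174.3133 / 6) = √29.0522 = 5.3900%
VaR = −(r̄ − z·σ) = −(0.1667 − 1.282 × 5.3900) = −(-6.7433) = 6.7433%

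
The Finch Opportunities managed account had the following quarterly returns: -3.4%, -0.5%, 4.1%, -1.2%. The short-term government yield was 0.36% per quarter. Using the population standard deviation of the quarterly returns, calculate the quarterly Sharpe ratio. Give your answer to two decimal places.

-0.22

r̄ = (-3.4 − 0.5 + 4.1 − 1.2) / 4 = -1.00 / 4 = -0.2500%
Σ(r − r̄)² = (-3.4 − (-0.2500))² + (-0.5 − (-0.2500))² + … = 29.8100
population σ = √(29.8100 / 4) = √7.4525 = 2.7299%
Sharpe = (r̄ − rf) / σ = (-0.2500 − 0.36) / 2.7299 = -0.6100 / 2.7299 = -0.2235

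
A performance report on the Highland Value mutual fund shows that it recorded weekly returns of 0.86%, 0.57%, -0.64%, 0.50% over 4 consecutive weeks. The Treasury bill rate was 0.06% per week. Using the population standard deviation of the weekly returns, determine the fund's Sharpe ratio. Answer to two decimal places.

Mean return μ = 1.290 / 4 = 0.3225%
Σ(r − μ)² = 1.3081; population σ = √(1.3081/4) = 0.5719%
Sharpe = (μ − rf) / σ = (0.3225 − 0.06) / 0.5719 = 0.2625 / 0.5719 = 0.4590

0.46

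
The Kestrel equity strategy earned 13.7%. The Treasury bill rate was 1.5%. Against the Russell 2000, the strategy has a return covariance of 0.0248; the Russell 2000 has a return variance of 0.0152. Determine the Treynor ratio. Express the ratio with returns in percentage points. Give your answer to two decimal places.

7.48

β = Cov / Var = 0.0248 / 0.0152 = 1.6316
Treynor = (Rp − Rf) / β = (13.7% − 1.5%) / 1.6316 = 12.20 / 1.6316 = 7.4773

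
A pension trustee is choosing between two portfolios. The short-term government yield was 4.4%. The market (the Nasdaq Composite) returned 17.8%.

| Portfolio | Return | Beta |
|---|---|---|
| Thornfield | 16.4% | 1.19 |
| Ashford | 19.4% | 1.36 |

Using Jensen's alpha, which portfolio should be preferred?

Thornfield: α = 16.4% − [4.4% + 1.19 × (17.8% − 4.4%)] = -3.946
Ashford: α = 19.4% − [4.4% + 1.36 × (17.8% − 4.4%)] = -3.224
Highest: Ashford (-3.224).

Ashford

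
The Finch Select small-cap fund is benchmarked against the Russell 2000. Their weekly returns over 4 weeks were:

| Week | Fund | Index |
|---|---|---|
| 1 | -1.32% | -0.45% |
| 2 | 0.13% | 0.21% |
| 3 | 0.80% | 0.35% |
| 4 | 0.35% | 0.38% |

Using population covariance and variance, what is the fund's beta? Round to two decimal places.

r̄p = -0.0100%,  r̄m = 0.1225%
Cov = Σ(rp − r̄p)(rm − r̄m) / 4 = 0.2598
Var(rm) = Σ(rm − r̄m)² / 4 = 0.1134
β = Cov / Var = 0.2598 / 0.1134 = 2.2910

2.29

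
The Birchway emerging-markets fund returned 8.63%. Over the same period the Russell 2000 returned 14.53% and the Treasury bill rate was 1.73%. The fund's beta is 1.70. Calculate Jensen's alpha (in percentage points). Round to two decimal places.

CAPM expected return = Rf + β(Rm − Rf) = 1.73% + 1.70 × (14.53% − 1.73%) = 1.73 + 1.70 × 12.80 = 23.4900%
Jensen's α = Rp − E[R] = 8.63% − 23.4900% = -14.8600

-14.86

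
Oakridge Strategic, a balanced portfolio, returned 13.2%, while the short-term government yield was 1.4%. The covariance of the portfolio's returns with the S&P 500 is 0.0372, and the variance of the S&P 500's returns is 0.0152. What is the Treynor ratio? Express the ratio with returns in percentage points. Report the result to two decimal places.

4.82

β = Cov / Var = 0.0372 / 0.0152 = 2.4474
Treynor = (Rp − Rf) / β = (13.2% − 1.4%) / 2.4474 = 11.80 / 2.4474 = 4.8214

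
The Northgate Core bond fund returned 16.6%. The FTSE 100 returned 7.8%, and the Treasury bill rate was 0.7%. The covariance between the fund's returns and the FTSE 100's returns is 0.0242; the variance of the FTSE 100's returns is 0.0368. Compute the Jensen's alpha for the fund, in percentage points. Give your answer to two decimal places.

11.23

β = Cov / Var = 0.0242 / 0.0368 = 0.6576
E[R] = Rf + β(Rm − Rf) = 0.7% + 0.6576 × (7.8% − 0.7%) = 5.3690%
α = Rp − E[R] = 16.6% − 5.3690% = 11.2310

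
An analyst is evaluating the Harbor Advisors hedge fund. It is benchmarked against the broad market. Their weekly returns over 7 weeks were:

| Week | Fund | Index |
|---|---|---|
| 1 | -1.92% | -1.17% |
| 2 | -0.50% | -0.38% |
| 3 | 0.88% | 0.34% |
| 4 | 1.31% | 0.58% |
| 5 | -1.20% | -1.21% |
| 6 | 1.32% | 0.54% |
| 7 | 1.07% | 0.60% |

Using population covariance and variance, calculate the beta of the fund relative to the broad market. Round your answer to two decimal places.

r̄p = 0.1371%,  r̄m = -0.1000%
Cov = Σ(rp − r̄p)(rm − r̄m) / 7 = 0.9140
Var(rm) = Σ(rm − r̄m)² / 7 = 0.5730
β = Cov / Var = 0.9140 / 0.5730 = 1.5951

1.60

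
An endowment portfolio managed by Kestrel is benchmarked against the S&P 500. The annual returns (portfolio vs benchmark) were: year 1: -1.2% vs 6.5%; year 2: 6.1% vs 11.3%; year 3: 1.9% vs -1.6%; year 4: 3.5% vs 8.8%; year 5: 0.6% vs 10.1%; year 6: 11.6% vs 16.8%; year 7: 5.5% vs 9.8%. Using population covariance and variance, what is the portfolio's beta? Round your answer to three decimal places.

0.520

r̄p = 4.0000%,  r̄m = 8.8143%
Cov = Σ(rp − r̄p)(rm − r̄m) / 7 = 13.8471
Var(rm) = Σ(rm − r̄m)² / 7 = 26.6269
β = Cov / Var = 13.8471 / 26.6269 = 0.5200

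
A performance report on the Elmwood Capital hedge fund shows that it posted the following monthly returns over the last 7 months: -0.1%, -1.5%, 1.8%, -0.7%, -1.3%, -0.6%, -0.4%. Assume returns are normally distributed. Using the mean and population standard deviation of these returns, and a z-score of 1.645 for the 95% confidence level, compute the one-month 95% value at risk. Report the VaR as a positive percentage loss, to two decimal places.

2.05

r̄ = (-0.1 − 1.5 + 1.8 − 0.7 − 1.3 − 0.6 − 0.4) / 7 = -2.80 / 7 = -0.4000%
Population std dev = √[7.0800 / 7] = 1.0057%
VaR = −(r̄ − z·σ) = −(-0.4000 − 1.645 × 1.0057) = −(-2.0544) = 2.0544%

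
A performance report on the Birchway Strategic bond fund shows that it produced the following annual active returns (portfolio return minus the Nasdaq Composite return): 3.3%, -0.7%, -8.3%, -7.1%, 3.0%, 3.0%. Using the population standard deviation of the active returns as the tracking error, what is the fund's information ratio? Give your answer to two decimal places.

r̄ = (3.3 − 0.7 − 8.3 − 7.1 + 3 + 3) / 6 = -6.80 / 6 = -1.1333%
Population std dev = √[140.9733 / 6] = 4.8472%
IR = r̄ / tracking error = -1.1333 / 4.8472 = -0.2338

-0.23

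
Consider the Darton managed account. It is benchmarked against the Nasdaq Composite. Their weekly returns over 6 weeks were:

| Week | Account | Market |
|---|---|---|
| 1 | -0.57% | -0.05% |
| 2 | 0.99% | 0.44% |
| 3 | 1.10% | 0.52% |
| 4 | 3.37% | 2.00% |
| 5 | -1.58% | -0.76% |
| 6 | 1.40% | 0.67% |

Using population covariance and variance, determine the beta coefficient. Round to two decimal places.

1.85

r̄p = 0.7850%,  r̄m = 0.4700%
Cov = Σ(rp − r̄p)(rm − r̄m) / 6 = 1.2835
Var(rm) = Σ(rm − r̄m)² / 6 = 0.6946
β = Cov / Var = 1.2835 / 0.6946 = 1.8478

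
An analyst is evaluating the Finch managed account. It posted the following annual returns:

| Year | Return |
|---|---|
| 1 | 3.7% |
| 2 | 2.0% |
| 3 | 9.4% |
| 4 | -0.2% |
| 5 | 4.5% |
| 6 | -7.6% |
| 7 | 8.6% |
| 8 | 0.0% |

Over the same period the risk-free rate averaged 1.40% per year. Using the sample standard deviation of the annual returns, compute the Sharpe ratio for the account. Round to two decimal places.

r̄ = (3.7 + 2 + 9.4 − 0.2 + 4.5 − 7.6 + 8.6 + 0) / 8 = 20.40 / 8 = 2.5500%
Sample σ = √[Σ(r − r̄)² / 7] = √[206.0400 / 7] = √29.4343 = 5.4253%
Sharpe = (r̄ − rf) / σ = (2.5500 − 1.4) / 5.4253 = 1.1500 / 5.4253 = 0.2120

0.21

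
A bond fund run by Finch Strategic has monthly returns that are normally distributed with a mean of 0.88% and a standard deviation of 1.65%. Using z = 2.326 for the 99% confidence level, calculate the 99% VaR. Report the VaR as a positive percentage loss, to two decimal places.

VaR (as % loss) = −(μ − z·σ) = −(0.88% − 2.326 × 1.65%) = −(-2.9579%) = 2.9579%

2.96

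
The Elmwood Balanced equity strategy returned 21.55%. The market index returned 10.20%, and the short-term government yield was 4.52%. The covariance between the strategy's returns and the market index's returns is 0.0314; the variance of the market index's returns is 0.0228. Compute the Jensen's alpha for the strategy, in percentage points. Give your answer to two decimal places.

9.21

β = Cov / Var = 0.0314 / 0.0228 = 1.3772
E[R] = Rf + β(Rm − Rf) = 4.52% + 1.3772 × (10.20% − 4.52%) = 12.3425%
α = Rp − E[R] = 21.55% − 12.3425% = 9.2075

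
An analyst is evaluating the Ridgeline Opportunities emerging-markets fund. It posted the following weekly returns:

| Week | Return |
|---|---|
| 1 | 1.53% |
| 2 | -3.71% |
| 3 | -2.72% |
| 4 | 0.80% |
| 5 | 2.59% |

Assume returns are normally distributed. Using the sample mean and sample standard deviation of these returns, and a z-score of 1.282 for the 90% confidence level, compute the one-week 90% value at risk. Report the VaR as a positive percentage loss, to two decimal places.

3.84

Mean return μ = -1.510 / 5 = -0.3020%
Sample σ = √[Σ(r − μ)² / 4] = √[30.3955 / 4] = √7.5989 = 2.7566%
VaR = −(μ − z·σ) = −(-0.3020 − 1.282 × 2.7566) = −(-3.8360) = 3.8360%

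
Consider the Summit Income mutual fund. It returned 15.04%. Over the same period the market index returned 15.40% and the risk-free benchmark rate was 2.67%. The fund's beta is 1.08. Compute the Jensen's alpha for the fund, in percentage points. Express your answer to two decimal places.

-1.38

CAPM expected return = Rf + β(Rm − Rf) = 2.67% + 1.08 × (15.40% − 2.67%) = 2.67 + 1.08 × 12.73 = 16.4184%
Jensen's α = Rp − E[R] = 15.04% − 16.4184% = -1.3784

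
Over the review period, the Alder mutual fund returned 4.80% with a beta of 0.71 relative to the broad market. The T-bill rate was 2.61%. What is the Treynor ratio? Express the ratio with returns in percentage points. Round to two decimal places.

3.08

Treynor = (Rp − Rf) / β = (4.80% − 2.61%) / 0.71 = 2.19 / 0.71 = 3.0845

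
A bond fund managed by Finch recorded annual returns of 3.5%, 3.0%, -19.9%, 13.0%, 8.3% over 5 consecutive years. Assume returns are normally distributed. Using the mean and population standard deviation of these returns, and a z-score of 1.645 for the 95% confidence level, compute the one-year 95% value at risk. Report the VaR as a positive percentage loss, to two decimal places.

17.07

μ = (3.5 + 3 − 19.9 + 13 + 8.3) / 5 = 7.90 / 5 = 1.5800%
Population σ = √[Σ(r − μ)² / 5] = √[642.6680 / 5] = √128.5336 = 11.3373%
VaR = −(μ − z·σ) = −(1.5800 − 1.645 × 11.3373) = −(-17.0699) = 17.0699%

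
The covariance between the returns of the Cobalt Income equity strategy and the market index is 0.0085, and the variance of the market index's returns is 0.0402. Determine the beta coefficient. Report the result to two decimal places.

0.21

β = Cov(Rp, Rm) / Var(Rm) = 0.0085 / 0.0402 = 0.2114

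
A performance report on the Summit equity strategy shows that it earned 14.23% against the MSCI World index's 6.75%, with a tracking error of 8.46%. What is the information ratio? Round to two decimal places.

0.88

IR = (Rp − Rb) / TE = (14.23% − 6.75%) / 8.46% = 7.48% / 8.46% = 0.8842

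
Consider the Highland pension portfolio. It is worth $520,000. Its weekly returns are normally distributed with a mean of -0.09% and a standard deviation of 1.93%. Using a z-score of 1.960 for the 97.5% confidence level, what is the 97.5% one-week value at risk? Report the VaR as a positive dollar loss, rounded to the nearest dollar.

Return at the 97.5% tail: μ − z·σ = -0.09% − 1.960 × 1.93% = -0.09 − 3.7828 = -3.8728%
VaR = −(-3.8728%) × $520,000 = 3.8728% × $520,000 = $20,139

$20,139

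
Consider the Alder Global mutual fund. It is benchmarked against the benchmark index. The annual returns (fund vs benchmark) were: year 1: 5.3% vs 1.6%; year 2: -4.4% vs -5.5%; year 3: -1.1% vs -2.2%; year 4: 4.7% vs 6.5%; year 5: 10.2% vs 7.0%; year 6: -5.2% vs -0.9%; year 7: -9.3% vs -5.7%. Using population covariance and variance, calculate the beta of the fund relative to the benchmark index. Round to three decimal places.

r̄p = 0.0286%,  r̄m = 0.1143%
Cov = Σ(rp − r̄p)(rm − r̄m) / 7 = 27.8167
Var(rm) = Σ(rm − r̄m)² / 7 = 23.1584
β = Cov / Var = 27.8167 / 23.1584 = 1.2011

1.201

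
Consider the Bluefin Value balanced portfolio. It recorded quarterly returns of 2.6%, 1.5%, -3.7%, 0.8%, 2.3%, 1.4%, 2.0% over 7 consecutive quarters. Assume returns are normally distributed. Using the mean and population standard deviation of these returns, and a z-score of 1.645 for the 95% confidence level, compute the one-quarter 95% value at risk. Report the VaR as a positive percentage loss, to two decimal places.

2.29

Mean return r̄ = 6.90 / 7 = 0.9857%
Σ(r − r̄)² = 27.7886; population σ = √(27.7886/7) = 1.9924%
VaR = −(r̄ − z·σ) = −(0.9857 − 1.645 × 1.9924) = −(-2.2918) = 2.2918%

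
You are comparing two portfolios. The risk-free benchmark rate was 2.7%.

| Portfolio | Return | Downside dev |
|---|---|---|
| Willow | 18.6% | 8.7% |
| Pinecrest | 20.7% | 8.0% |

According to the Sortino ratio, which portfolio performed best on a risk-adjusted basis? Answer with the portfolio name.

Willow: Sortino ratio = (18.6% − 2.7%) / 8.7% = 1.828
Pinecrest: Sortino ratio = (20.7% − 2.7%) / 8.0% = 2.250
Highest: Pinecrest (2.250).

Pinecrest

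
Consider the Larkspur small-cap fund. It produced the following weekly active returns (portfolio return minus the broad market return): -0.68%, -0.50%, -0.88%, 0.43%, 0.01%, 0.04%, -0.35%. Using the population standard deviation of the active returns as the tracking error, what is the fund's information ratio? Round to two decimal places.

Mean return r̄ = -1.930 / 7 = -0.2757%
Σ(r − r̄)² = (-0.68 − (-0.2757))² + (-0.5 − (-0.2757))² + … = 1.2638
population σ = √(1.2638 / 7) = √0.1805 = 0.4249%
IR = r̄ / tracking error = -0.2757 / 0.4249 = -0.6489

-0.65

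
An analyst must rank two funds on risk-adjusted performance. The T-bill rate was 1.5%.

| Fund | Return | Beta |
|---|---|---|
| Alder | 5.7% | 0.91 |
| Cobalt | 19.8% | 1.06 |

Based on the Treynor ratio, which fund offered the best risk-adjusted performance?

Cobalt

Alder: Treynor = (5.7% − 1.5%) / 0.91 = 4.615
Cobalt: Treynor = (19.8% − 1.5%) / 1.06 = 17.264
Highest: Cobalt (17.264).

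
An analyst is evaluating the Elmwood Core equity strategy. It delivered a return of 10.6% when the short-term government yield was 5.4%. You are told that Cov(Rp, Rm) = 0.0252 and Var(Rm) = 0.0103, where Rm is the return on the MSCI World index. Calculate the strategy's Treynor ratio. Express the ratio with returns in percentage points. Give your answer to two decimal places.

β = Cov / Var = 0.0252 / 0.0103 = 2.4466
Treynor = (Rp − Rf) / β = (10.6% − 5.4%) / 2.4466 = 5.20 / 2.4466 = 2.1254

2.13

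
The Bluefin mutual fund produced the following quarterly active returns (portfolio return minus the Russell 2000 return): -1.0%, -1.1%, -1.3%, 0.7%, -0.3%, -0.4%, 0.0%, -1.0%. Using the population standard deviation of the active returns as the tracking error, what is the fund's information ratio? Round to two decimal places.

r̄ = (-1 − 1.1 − 1.3 + 0.7 − 0.3 − 0.4 + 0 − 1) / 8 = -0.5500%
Σ(r − r̄)² = (-1 − (-0.5500))² + (-1.1 − (-0.5500))² + (-1.3 − (-0.5500))² + … = 3.2200
population σ = √(3.2200 / 8) = √0.4025 = 0.6344%
IR = r̄ / tracking error = -0.5500 / 0.6344 = -0.8670

-0.87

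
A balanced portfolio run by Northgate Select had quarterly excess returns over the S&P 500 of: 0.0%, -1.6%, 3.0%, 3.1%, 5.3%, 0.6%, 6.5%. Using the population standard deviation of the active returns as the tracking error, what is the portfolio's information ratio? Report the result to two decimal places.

0.89

r̄ = (0 − 1.6 + 3 + 3.1 + 5.3 + 0.6 + 6.5) / 7 = 16.90 / 7 = 2.4143%
Σ(r − r̄)² = 51.0686; population σ = √(51.0686/7) = 2.7010%
IR = r̄ / tracking error = 2.4143 / 2.7010 = 0.8939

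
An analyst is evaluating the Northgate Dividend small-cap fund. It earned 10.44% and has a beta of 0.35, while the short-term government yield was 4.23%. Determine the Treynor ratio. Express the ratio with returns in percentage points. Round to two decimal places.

17.74

Treynor = (Rp − Rf) / β = (10.44% − 4.23%) / 0.35 = 6.21 / 0.35 = 17.7429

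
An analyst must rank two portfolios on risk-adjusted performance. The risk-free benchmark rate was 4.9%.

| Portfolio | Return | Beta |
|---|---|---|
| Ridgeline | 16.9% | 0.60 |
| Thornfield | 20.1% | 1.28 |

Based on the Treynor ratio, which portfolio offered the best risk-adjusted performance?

Ridgeline: Treynor = (16.9% − 4.9%) / 0.60 = 20.000
Thornfield: Treynor = (20.1% − 4.9%) / 1.28 = 11.875
Highest: Ridgeline (20.000).

Ridgeline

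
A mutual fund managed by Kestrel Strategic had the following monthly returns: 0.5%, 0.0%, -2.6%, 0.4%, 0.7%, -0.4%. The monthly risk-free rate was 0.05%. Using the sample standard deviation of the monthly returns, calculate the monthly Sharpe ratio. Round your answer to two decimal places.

r̄ = (0.5 + 0 − 2.6 + 0.4 + 0.7 − 0.4) / 6 = -0.2333%
Sample std dev = √[7.4933 / 5] = 1.2242%
Sharpe = (r̄ − rf) / σ = (-0.2333 − 0.05) / 1.2242 = -0.2833 / 1.2242 = -0.2314

-0.23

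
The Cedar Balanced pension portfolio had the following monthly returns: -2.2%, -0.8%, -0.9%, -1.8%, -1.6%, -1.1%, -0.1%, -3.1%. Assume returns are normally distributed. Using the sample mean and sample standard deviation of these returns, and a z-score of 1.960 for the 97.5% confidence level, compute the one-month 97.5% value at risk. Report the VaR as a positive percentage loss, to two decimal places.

3.28

r̄ = (-2.2 − 0.8 − 0.9 − 1.8 − 1.6 − 1.1 − 0.1 − 3.1) / 8 = -11.60 / 8 = -1.4500%
Σ(r − r̄)² = (-2.2 − (-1.4500))² + (-0.8 − (-1.4500))² + (-0.9 − (-1.4500))² + … = 6.1000
σ = √[6.1000 / 7] = 0.9335%
VaR = −(r̄ − z·σ) = −(-1.4500 − 1.960 × 0.9335) = −(-3.2797) = 3.2797%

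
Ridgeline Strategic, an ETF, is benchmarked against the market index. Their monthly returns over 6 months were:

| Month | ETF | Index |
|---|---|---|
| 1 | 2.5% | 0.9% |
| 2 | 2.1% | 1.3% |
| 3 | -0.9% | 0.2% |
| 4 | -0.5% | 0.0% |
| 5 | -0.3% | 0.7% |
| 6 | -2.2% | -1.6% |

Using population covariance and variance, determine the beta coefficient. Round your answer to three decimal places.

1.522

r̄p = 0.1167%,  r̄m = 0.2500%
Cov = Σ(rp − r̄p)(rm − r̄m) / 6 = 1.3225
Var(rm) = Σ(rm − r̄m)² / 6 = 0.8692
β = Cov / Var = 1.3225 / 0.8692 = 1.5215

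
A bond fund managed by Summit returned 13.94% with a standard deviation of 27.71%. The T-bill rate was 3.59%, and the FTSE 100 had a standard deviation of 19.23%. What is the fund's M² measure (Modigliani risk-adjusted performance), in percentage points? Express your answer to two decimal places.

10.77

Sharpe = (Rp − Rf) / σp = (13.94% − 3.59%) / 27.71% = 0.3735
M² = Rf + Sharpe × σm = 3.59% + 0.3735 × 19.23% = 10.7724%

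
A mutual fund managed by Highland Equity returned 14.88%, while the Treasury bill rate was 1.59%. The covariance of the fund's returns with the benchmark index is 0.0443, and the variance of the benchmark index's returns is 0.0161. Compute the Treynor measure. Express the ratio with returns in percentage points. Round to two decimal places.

β = Cov / Var = 0.0443 / 0.0161 = 2.7516
Treynor = (Rp − Rf) / β = (14.88% − 1.59%) / 2.7516 = 13.29 / 2.7516 = 4.8299

4.83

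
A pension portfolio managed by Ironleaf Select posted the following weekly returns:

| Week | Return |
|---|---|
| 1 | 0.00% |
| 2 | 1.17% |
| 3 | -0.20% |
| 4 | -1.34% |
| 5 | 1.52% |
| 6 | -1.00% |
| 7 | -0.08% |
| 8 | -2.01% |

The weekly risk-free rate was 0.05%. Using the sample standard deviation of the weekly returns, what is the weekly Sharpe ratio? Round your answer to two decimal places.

Mean return r̄ = -1.940 / 8 = -0.2425%
Σ(r − r̄)² = (0 − (-0.2425))² + (1.17 − (-0.2425))² + … = 10.0910
sample σ = √(10.0910 / 7) = √1.4416 = 1.2007%
Sharpe = (r̄ − rf) / σ = (-0.2425 − 0.05) / 1.2007 = -0.2925 / 1.2007 = -0.2436

-0.24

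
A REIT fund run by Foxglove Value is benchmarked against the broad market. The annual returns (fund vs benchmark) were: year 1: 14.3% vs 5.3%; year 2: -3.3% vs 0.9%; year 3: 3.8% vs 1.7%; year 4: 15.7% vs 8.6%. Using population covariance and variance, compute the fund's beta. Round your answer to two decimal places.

r̄p = 7.6250%,  r̄m = 4.1250%
Cov = Σ(rp − r̄p)(rm − r̄m) / 4 = 22.1219
Var(rm) = Σ(rm − r̄m)² / 4 = 9.4219
β = Cov / Var = 22.1219 / 9.4219 = 2.3479

2.35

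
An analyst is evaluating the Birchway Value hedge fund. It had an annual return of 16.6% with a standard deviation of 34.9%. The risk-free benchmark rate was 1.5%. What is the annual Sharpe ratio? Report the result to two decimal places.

Sharpe = (Rp − Rf) / σp = (16.6% − 1.5%) / 34.9% = 15.10% / 34.9% = 0.4327

0.43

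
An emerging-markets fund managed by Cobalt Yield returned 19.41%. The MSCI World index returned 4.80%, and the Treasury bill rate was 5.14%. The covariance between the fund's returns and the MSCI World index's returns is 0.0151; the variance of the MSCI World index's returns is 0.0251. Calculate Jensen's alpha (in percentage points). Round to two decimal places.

14.47

β = Cov / Var = 0.0151 / 0.0251 = 0.6016
E[R] = Rf + β(Rm − Rf) = 5.14% + 0.6016 × (4.80% − 5.14%) = 4.9355%
α = Rp − E[R] = 19.41% − 4.9355% = 14.4745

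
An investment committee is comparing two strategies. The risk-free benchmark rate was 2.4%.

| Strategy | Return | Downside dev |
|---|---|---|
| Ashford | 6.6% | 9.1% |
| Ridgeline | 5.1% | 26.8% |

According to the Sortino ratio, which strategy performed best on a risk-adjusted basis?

Ashford: Sortino ratio = (6.6% − 2.4%) / 9.1% = 0.462
Ridgeline: Sortino ratio = (5.1% − 2.4%) / 26.8% = 0.101
Highest: Ashford (0.462).

Ashford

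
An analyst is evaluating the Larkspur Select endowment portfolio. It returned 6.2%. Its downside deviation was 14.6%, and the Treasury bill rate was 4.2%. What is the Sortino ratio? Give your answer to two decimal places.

Sortino = (Rp − Rf) / σd = (6.2% − 4.2%) / 14.6% = 2.00% / 14.6% = 0.1370

0.14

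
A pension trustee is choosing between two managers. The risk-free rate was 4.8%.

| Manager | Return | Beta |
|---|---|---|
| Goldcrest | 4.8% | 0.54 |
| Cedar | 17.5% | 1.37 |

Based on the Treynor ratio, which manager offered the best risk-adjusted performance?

Cedar

Goldcrest: Treynor = (4.8% − 4.8%) / 0.54 = 0.000
Cedar: Treynor = (17.5% − 4.8%) / 1.37 = 9.270
Highest: Cedar (9.270).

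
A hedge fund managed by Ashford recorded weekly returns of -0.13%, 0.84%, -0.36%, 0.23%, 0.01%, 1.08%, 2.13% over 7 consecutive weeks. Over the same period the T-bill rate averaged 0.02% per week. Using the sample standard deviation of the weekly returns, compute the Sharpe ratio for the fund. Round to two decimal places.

0.60

Mean return r̄ = 3.800 / 7 = 0.5429%
Sample σ = √[Σ(r − r̄)² / 6] = √[4.5455 / 6] = √0.7576 = 0.8704%
Sharpe = (r̄ − rf) / σ = (0.5429 − 0.02) / 0.8704 = 0.5229 / 0.8704 = 0.6008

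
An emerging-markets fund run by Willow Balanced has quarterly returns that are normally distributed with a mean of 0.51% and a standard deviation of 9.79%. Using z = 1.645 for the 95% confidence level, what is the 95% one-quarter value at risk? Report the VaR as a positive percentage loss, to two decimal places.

15.59

VaR (as % loss) = −(μ − z·σ) = −(0.51% − 1.645 × 9.79%) = −(-15.59455%) = 15.59455%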